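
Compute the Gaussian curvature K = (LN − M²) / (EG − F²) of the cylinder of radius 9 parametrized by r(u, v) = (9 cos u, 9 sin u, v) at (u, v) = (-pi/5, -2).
K = 0

Coefficients of the first fundamental form: E = 81, F = 0, G = 1.
Coefficients of the second fundamental form: L = -9, M = 0, N = 0.
Assemble K = (LN − M²)/(EG − F²) = 0. At (u, v) = (-pi/5, -2): K = 0.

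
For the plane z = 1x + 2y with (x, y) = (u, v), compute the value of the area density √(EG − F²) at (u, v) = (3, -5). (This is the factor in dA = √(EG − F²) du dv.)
√(EG − F²)|_{(3, -5)} = sqrt(6)

E = 2, F = 2, G = 5, so EG − F² = 6. Taking the positive square root: √(EG − F²) = sqrt(6). At (u, v) = (3, -5): sqrt(6).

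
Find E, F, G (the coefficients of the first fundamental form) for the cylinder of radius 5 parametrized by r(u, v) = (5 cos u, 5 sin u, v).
E = 25;  F = 0;  G = 1

Compute partials: r_u = (-5*sin(u), 5*cos(u), 0), r_v = (0, 0, 1). Then
  E = r_u · r_u = 25,
  F = r_u · r_v = 0,
  G = r_v · r_v = 1.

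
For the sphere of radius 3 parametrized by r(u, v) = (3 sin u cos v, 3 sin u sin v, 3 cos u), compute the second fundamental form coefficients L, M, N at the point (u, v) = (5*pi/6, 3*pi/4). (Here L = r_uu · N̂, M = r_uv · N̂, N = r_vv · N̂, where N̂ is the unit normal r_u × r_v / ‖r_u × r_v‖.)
L = -3;  M = 0;  N = -3/4

Compute the unit normal N̂(u, v) = (sin(u)^2*cos(v)/Abs(sin(u)), sin(u)^2*sin(v)/Abs(sin(u)), sin(2*u)/(2*Abs(sin(u)))), and the second partials r_uu, r_uv, r_vv. Take dot products:
  L(u, v) = r_uu · N̂ = -3*sin(u)/Abs(sin(u)),
  M(u, v) = r_uv · N̂ = 0,
  N(u, v) = r_vv · N̂ = -3*sin(u)^3/Abs(sin(u)).
Evaluating at (u, v) = (5*pi/6, 3*pi/4):
  L = -3, M = 0, N = -3/4.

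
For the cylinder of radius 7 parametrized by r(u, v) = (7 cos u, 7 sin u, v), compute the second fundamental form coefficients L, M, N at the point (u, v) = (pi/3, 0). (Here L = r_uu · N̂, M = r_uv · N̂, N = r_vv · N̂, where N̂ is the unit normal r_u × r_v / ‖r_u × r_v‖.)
L = -7;  M = 0;  N = 0

Compute the unit normal N̂(u, v) = (cos(u), sin(u), 0), and the second partials r_uu, r_uv, r_vv. Take dot products:
  L(u, v) = r_uu · N̂ = -7,
  M(u, v) = r_uv · N̂ = 0,
  N(u, v) = r_vv · N̂ = 0.
Evaluating at (u, v) = (pi/3, 0):
  L = -7, M = 0, N = 0.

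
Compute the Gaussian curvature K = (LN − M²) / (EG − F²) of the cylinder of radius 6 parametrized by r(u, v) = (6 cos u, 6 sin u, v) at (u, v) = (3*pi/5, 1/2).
K = 0

Coefficients of the first fundamental form: E = 36, F = 0, G = 1.
Coefficients of the second fundamental form: L = -6, M = 0, N = 0.
Assemble K = (LN − M²)/(EG − F²) = 0. At (u, v) = (3*pi/5, 1/2): K = 0.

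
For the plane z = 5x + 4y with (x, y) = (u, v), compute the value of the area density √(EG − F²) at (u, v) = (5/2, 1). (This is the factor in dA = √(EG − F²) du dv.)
√(EG − F²)|_{(5/2, 1)} = sqrt(42)

E = 26, F = 20, G = 17, so EG − F² = 42. Taking the positive square root: √(EG − F²) = sqrt(42). At (u, v) = (5/2, 1): sqrt(42).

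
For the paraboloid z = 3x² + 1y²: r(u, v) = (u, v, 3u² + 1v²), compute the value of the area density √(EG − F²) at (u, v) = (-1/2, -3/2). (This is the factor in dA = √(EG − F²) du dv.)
√(EG − F²)|_{(-1/2, -3/2)} = sqrt(19)

E = 36*u^2 + 1, F = 12*u*v, G = 4*v^2 + 1, so EG − F² = 36*u^2 + 4*v^2 + 1. Taking the positive square root: √(EG − F²) = sqrt(36*u^2 + 4*v^2 + 1). At (u, v) = (-1/2, -3/2): sqrt(19).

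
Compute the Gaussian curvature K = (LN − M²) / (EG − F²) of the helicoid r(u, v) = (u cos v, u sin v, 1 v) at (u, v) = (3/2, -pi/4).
K = -16/169

Coefficients of the first fundamental form: E = 1, F = 0, G = u^2 + 1.
Coefficients of the second fundamental form: L = 0, M = -1/sqrt(u^2 + 1), N = 0.
Assemble K = (LN − M²)/(EG − F²) = -1/(u^2 + 1)^2. At (u, v) = (3/2, -pi/4): K = -16/169.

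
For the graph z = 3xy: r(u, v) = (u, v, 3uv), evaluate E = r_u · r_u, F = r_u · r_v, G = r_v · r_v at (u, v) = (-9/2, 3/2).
E = 85/4;  F = -243/4;  G = 733/4

Partials: r_u = (1, 0, 3*v), r_v = (0, 1, 3*u). As functions of (u, v):
  E = r_u · r_u = 9*v^2 + 1,
  F = r_u · r_v = 9*u*v,
  G = r_v · r_v = 9*u^2 + 1.
Evaluating at (u, v) = (-9/2, 3/2): E = 85/4, F = -243/4, G = 733/4.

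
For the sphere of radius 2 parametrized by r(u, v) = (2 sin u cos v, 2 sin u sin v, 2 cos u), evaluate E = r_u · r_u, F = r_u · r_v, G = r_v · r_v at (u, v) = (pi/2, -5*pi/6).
E = 4;  F = 0;  G = 4

Partials: r_u = (2*cos(u)*cos(v), 2*sin(v)*cos(u), -2*sin(u)), r_v = (-2*sin(u)*sin(v), 2*sin(u)*cos(v), 0). As functions of (u, v):
  E = r_u · r_u = 4,
  F = r_u · r_v = 0,
  G = r_v · r_v = 4*sin(u)^2.
Evaluating at (u, v) = (pi/2, -5*pi/6): E = 4, F = 0, G = 4.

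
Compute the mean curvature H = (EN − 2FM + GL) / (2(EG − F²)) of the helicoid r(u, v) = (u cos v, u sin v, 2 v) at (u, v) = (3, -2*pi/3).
H = 0

With E = 1, F = 0, G = u^2 + 4, L = 0, M = -2/sqrt(u^2 + 4), N = 0, assemble
  H = (EN − 2FM + GL) / (2(EG − F²)) = 0.
At (u, v) = (3, -2*pi/3): H = 0.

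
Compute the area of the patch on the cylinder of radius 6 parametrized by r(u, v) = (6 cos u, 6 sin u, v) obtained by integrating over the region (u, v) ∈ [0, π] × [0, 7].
Area = 42*pi

Area = ∫∫ √(EG − F²) du dv with √(EG − F²) = 6. Integrating over [0, π] × [0, 7] gives 42*pi.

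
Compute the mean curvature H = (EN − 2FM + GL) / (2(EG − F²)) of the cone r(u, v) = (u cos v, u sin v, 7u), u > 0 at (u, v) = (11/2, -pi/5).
H = 7*sqrt(2)/110

With E = 50, F = 0, G = u^2, L = 0, M = 0, N = 7*sqrt(2)*u^2/(10*Abs(u)), assemble
  H = (EN − 2FM + GL) / (2(EG − F²)) = 7*sqrt(2)/(20*Abs(u)).
At (u, v) = (11/2, -pi/5): H = 7*sqrt(2)/110.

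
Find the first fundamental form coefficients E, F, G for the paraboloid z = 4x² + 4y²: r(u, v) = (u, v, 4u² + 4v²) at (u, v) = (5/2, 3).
E = 401;  F = 480;  G = 577

Partials: r_u = (1, 0, 8*u), r_v = (0, 1, 8*v). As functions of (u, v):
  E = r_u · r_u = 64*u^2 + 1,
  F = r_u · r_v = 64*u*v,
  G = r_v · r_v = 64*v^2 + 1.
Evaluating at (u, v) = (5/2, 3): E = 401, F = 480, G = 577.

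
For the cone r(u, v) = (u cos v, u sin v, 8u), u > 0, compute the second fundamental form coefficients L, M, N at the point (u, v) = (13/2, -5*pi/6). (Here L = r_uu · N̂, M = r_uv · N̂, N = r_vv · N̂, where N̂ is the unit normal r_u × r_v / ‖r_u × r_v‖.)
L = 0;  M = 0;  N = 4*sqrt(65)/5

Compute the unit normal N̂(u, v) = (-8*sqrt(65)*u*cos(v)/(65*Abs(u)), -8*sqrt(65)*u*sin(v)/(65*Abs(u)), sqrt(65)*u/(65*Abs(u))), and the second partials r_uu, r_uv, r_vv. Take dot products:
  L(u, v) = r_uu · N̂ = 0,
  M(u, v) = r_uv · N̂ = 0,
  N(u, v) = r_vv · N̂ = 8*sqrt(65)*u^2/(65*Abs(u)).
Evaluating at (u, v) = (13/2, -5*pi/6):
  L = 0, M = 0, N = 4*sqrt(65)/5.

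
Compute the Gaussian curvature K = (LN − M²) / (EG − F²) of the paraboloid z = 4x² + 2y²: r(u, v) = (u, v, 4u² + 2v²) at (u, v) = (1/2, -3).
K = 32/25921

Coefficients of the first fundamental form: E = 64*u^2 + 1, F = 32*u*v, G = 16*v^2 + 1.
Coefficients of the second fundamental form: L = 8/sqrt(64*u^2 + 16*v^2 + 1), M = 0, N = 4/sqrt(64*u^2 + 16*v^2 + 1).
Assemble K = (LN − M²)/(EG − F²) = 32/(4096*u^4 + 2048*u^2*v^2 + 128*u^2 + 256*v^4 + 32*v^2 + 1). At (u, v) = (1/2, -3): K = 32/25921.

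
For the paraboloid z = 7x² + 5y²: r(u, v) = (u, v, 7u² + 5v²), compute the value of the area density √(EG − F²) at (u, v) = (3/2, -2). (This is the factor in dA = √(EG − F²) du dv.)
√(EG − F²)|_{(3/2, -2)} = sqrt(842)

E = 196*u^2 + 1, F = 140*u*v, G = 100*v^2 + 1, so EG − F² = 196*u^2 + 100*v^2 + 1. Taking the positive square root: √(EG − F²) = sqrt(196*u^2 + 100*v^2 + 1). At (u, v) = (3/2, -2): sqrt(842).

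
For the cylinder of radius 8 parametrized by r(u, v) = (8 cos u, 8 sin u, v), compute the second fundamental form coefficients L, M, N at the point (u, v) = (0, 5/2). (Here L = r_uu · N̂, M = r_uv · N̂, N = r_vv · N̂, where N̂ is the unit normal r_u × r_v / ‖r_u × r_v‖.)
L = -8;  M = 0;  N = 0

Compute the unit normal N̂(u, v) = (cos(u), sin(u), 0), and the second partials r_uu, r_uv, r_vv. Take dot products:
  L(u, v) = r_uu · N̂ = -8,
  M(u, v) = r_uv · N̂ = 0,
  N(u, v) = r_vv · N̂ = 0.
Evaluating at (u, v) = (0, 5/2):
  L = -8, M = 0, N = 0.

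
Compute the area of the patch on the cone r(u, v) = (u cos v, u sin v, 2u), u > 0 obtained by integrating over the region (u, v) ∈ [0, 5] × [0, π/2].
Area = 25*sqrt(5)*pi/4

Area = ∫∫ √(EG − F²) du dv with √(EG − F²) = sqrt(5)*Abs(u). Integrating over [0, 5] × [0, π/2] gives 25*sqrt(5)*pi/4.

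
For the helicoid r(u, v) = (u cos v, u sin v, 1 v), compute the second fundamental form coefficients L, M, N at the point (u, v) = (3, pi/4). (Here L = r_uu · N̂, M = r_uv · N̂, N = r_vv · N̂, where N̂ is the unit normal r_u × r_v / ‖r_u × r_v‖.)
L = 0;  M = -sqrt(10)/10;  N = 0

Compute the unit normal N̂(u, v) = (sin(v)/sqrt(u^2 + 1), -cos(v)/sqrt(u^2 + 1), u/sqrt(u^2 + 1)), and the second partials r_uu, r_uv, r_vv. Take dot products:
  L(u, v) = r_uu · N̂ = 0,
  M(u, v) = r_uv · N̂ = -1/sqrt(u^2 + 1),
  N(u, v) = r_vv · N̂ = 0.
Evaluating at (u, v) = (3, pi/4):
  L = 0, M = -sqrt(10)/10, N = 0.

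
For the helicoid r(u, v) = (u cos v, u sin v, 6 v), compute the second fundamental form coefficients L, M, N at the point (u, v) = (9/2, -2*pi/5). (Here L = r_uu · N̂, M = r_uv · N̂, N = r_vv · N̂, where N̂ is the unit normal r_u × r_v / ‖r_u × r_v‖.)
L = 0;  M = -4/5;  N = 0

Compute the unit normal N̂(u, v) = (6*sin(v)/sqrt(u^2 + 36), -6*cos(v)/sqrt(u^2 + 36), u/sqrt(u^2 + 36)), and the second partials r_uu, r_uv, r_vv. Take dot products:
  L(u, v) = r_uu · N̂ = 0,
  M(u, v) = r_uv · N̂ = -6/sqrt(u^2 + 36),
  N(u, v) = r_vv · N̂ = 0.
Evaluating at (u, v) = (9/2, -2*pi/5):
  L = 0, M = -4/5, N = 0.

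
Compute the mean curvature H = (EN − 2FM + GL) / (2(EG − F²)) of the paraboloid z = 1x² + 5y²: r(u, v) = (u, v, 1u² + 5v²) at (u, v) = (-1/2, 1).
H = 37*sqrt(102)/3468

With E = 4*u^2 + 1, F = 20*u*v, G = 100*v^2 + 1, L = 2/sqrt(4*u^2 + 100*v^2 + 1), M = 0, N = 10/sqrt(4*u^2 + 100*v^2 + 1), assemble
  H = (EN − 2FM + GL) / (2(EG − F²)) = 2*(10*u^2 + 50*v^2 + 3)/(4*u^2 + 100*v^2 + 1)^(3/2).
At (u, v) = (-1/2, 1): H = 37*sqrt(102)/3468.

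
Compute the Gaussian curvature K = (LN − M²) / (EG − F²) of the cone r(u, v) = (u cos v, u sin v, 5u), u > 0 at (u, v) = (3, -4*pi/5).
K = 0

Coefficients of the first fundamental form: E = 26, F = 0, G = u^2.
Coefficients of the second fundamental form: L = 0, M = 0, N = 5*sqrt(26)*u^2/(26*Abs(u)).
Assemble K = (LN − M²)/(EG − F²) = 0. At (u, v) = (3, -4*pi/5): K = 0.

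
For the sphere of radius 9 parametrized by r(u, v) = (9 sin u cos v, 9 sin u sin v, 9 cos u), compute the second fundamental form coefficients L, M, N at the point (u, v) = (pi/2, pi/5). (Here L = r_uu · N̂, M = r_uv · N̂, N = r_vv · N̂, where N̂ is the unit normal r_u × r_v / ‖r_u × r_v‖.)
L = -9;  M = 0;  N = -9

Compute the unit normal N̂(u, v) = (sin(u)^2*cos(v)/Abs(sin(u)), sin(u)^2*sin(v)/Abs(sin(u)), sin(2*u)/(2*Abs(sin(u)))), and the second partials r_uu, r_uv, r_vv. Take dot products:
  L(u, v) = r_uu · N̂ = -9*sin(u)/Abs(sin(u)),
  M(u, v) = r_uv · N̂ = 0,
  N(u, v) = r_vv · N̂ = -9*sin(u)^3/Abs(sin(u)).
Evaluating at (u, v) = (pi/2, pi/5):
  L = -9, M = 0, N = -9.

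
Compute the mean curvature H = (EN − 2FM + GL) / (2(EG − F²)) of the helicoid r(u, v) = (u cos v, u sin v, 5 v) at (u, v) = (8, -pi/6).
H = 0

With E = 1, F = 0, G = u^2 + 25, L = 0, M = -5/sqrt(u^2 + 25), N = 0, assemble
  H = (EN − 2FM + GL) / (2(EG − F²)) = 0.
At (u, v) = (8, -pi/6): H = 0.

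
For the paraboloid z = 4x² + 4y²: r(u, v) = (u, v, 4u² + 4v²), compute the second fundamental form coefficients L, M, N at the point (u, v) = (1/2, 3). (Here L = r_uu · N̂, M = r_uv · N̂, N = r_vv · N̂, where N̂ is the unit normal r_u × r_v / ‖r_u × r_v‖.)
L = 8*sqrt(593)/593;  M = 0;  N = 8*sqrt(593)/593

Compute the unit normal N̂(u, v) = (-8*u/sqrt(64*u^2 + 64*v^2 + 1), -8*v/sqrt(64*u^2 + 64*v^2 + 1), 1/sqrt(64*u^2 + 64*v^2 + 1)), and the second partials r_uu, r_uv, r_vv. Take dot products:
  L(u, v) = r_uu · N̂ = 8/sqrt(64*u^2 + 64*v^2 + 1),
  M(u, v) = r_uv · N̂ = 0,
  N(u, v) = r_vv · N̂ = 8/sqrt(64*u^2 + 64*v^2 + 1).
Evaluating at (u, v) = (1/2, 3):
  L = 8*sqrt(593)/593, M = 0, N = 8*sqrt(593)/593.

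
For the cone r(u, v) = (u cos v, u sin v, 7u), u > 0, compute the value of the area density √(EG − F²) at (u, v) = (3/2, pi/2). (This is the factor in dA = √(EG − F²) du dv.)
√(EG − F²)|_{(3/2, pi/2)} = 15*sqrt(2)/2

E = 50, F = 0, G = u^2, so EG − F² = 50*u^2. Taking the positive square root: √(EG − F²) = 5*sqrt(2)*Abs(u). At (u, v) = (3/2, pi/2): 15*sqrt(2)/2.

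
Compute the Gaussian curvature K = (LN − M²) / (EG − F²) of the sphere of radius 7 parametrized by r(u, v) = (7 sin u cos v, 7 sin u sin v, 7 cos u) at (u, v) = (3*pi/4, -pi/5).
K = 1/49

Coefficients of the first fundamental form: E = 49, F = 0, G = 49*sin(u)^2.
Coefficients of the second fundamental form: L = -7*sin(u)/Abs(sin(u)), M = 0, N = -7*sin(u)^3/Abs(sin(u)).
Assemble K = (LN − M²)/(EG − F²) = 1/49. At (u, v) = (3*pi/4, -pi/5): K = 1/49.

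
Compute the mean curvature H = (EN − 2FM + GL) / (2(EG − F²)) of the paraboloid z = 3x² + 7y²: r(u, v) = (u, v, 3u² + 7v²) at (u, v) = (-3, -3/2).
H = 3601*sqrt(766)/586756

With E = 36*u^2 + 1, F = 84*u*v, G = 196*v^2 + 1, L = 6/sqrt(36*u^2 + 196*v^2 + 1), M = 0, N = 14/sqrt(36*u^2 + 196*v^2 + 1), assemble
  H = (EN − 2FM + GL) / (2(EG − F²)) = 2*(126*u^2 + 294*v^2 + 5)/(36*u^2 + 196*v^2 + 1)^(3/2).
At (u, v) = (-3, -3/2): H = 3601*sqrt(766)/586756.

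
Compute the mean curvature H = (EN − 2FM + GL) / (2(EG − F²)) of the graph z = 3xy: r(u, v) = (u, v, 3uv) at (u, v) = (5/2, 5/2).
H = -675*sqrt(454)/103058

With E = 9*v^2 + 1, F = 9*u*v, G = 9*u^2 + 1, L = 0, M = 3/sqrt(9*u^2 + 9*v^2 + 1), N = 0, assemble
  H = (EN − 2FM + GL) / (2(EG − F²)) = -27*u*v/(9*u^2 + 9*v^2 + 1)^(3/2).
At (u, v) = (5/2, 5/2): H = -675*sqrt(454)/103058.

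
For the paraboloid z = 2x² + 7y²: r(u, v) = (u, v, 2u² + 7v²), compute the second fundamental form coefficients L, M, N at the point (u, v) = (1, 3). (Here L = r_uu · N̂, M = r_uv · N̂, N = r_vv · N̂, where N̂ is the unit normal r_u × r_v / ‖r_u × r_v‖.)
L = 4*sqrt(1781)/1781;  M = 0;  N = 14*sqrt(1781)/1781

Compute the unit normal N̂(u, v) = (-4*u/sqrt(16*u^2 + 196*v^2 + 1), -14*v/sqrt(16*u^2 + 196*v^2 + 1), 1/sqrt(16*u^2 + 196*v^2 + 1)), and the second partials r_uu, r_uv, r_vv. Take dot products:
  L(u, v) = r_uu · N̂ = 4/sqrt(16*u^2 + 196*v^2 + 1),
  M(u, v) = r_uv · N̂ = 0,
  N(u, v) = r_vv · N̂ = 14/sqrt(16*u^2 + 196*v^2 + 1).
Evaluating at (u, v) = (1, 3):
  L = 4*sqrt(1781)/1781, M = 0, N = 14*sqrt(1781)/1781.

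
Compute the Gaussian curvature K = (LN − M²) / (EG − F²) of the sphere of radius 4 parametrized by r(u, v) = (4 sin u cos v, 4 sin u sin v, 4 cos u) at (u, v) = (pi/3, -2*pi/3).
K = 1/16

Coefficients of the first fundamental form: E = 16, F = 0, G = 16*sin(u)^2.
Coefficients of the second fundamental form: L = -4*sin(u)/Abs(sin(u)), M = 0, N = -4*sin(u)^3/Abs(sin(u)).
Assemble K = (LN − M²)/(EG − F²) = 1/16. At (u, v) = (pi/3, -2*pi/3): K = 1/16.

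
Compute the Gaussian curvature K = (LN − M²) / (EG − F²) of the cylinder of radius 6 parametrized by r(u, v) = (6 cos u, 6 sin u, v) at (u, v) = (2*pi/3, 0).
K = 0

Coefficients of the first fundamental form: E = 36, F = 0, G = 1.
Coefficients of the second fundamental form: L = -6, M = 0, N = 0.
Assemble K = (LN − M²)/(EG − F²) = 0. At (u, v) = (2*pi/3, 0): K = 0.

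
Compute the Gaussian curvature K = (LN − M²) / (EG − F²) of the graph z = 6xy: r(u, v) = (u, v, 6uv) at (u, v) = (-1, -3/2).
K = -9/3481

Coefficients of the first fundamental form: E = 36*v^2 + 1, F = 36*u*v, G = 36*u^2 + 1.
Coefficients of the second fundamental form: L = 0, M = 6/sqrt(36*u^2 + 36*v^2 + 1), N = 0.
Assemble K = (LN − M²)/(EG − F²) = -36/(1296*u^4 + 2592*u^2*v^2 + 72*u^2 + 1296*v^4 + 72*v^2 + 1). At (u, v) = (-1, -3/2): K = -9/3481.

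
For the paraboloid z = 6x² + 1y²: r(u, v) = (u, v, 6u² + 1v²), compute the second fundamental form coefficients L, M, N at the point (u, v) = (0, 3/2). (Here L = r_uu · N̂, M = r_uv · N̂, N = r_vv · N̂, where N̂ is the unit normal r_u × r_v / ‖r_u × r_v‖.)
L = 6*sqrt(10)/5;  M = 0;  N = sqrt(10)/5

Compute the unit normal N̂(u, v) = (-12*u/sqrt(144*u^2 + 4*v^2 + 1), -2*v/sqrt(144*u^2 + 4*v^2 + 1), 1/sqrt(144*u^2 + 4*v^2 + 1)), and the second partials r_uu, r_uv, r_vv. Take dot products:
  L(u, v) = r_uu · N̂ = 12/sqrt(144*u^2 + 4*v^2 + 1),
  M(u, v) = r_uv · N̂ = 0,
  N(u, v) = r_vv · N̂ = 2/sqrt(144*u^2 + 4*v^2 + 1).
Evaluating at (u, v) = (0, 3/2):
  L = 6*sqrt(10)/5, M = 0, N = sqrt(10)/5.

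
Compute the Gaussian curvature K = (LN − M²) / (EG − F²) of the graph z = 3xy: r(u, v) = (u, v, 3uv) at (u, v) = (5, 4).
K = -9/136900

Coefficients of the first fundamental form: E = 9*v^2 + 1, F = 9*u*v, G = 9*u^2 + 1.
Coefficients of the second fundamental form: L = 0, M = 3/sqrt(9*u^2 + 9*v^2 + 1), N = 0.
Assemble K = (LN − M²)/(EG − F²) = -9/(81*u^4 + 162*u^2*v^2 + 18*u^2 + 81*v^4 + 18*v^2 + 1). At (u, v) = (5, 4): K = -9/136900.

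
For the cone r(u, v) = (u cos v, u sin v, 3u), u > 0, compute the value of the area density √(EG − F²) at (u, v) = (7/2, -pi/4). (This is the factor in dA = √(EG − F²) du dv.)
√(EG − F²)|_{(7/2, -pi/4)} = 7*sqrt(10)/2

E = 10, F = 0, G = u^2, so EG − F² = 10*u^2. Taking the positive square root: √(EG − F²) = sqrt(10)*Abs(u). At (u, v) = (7/2, -pi/4): 7*sqrt(10)/2.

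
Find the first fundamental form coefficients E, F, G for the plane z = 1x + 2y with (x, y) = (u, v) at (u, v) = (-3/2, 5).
E = 2;  F = 2;  G = 5

Partials: r_u = (1, 0, 1), r_v = (0, 1, 2). As functions of (u, v):
  E = r_u · r_u = 2,
  F = r_u · r_v = 2,
  G = r_v · r_v = 5.
Evaluating at (u, v) = (-3/2, 5): E = 2, F = 2, G = 5.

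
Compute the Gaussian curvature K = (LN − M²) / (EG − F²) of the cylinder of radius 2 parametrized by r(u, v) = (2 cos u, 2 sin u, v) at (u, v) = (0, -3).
K = 0

Coefficients of the first fundamental form: E = 4, F = 0, G = 1.
Coefficients of the second fundamental form: L = -2, M = 0, N = 0.
Assemble K = (LN − M²)/(EG − F²) = 0. At (u, v) = (0, -3): K = 0.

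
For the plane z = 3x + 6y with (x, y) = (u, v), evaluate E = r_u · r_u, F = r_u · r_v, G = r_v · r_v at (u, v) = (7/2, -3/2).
E = 10;  F = 18;  G = 37

Partials: r_u = (1, 0, 3), r_v = (0, 1, 6). As functions of (u, v):
  E = r_u · r_u = 10,
  F = r_u · r_v = 18,
  G = r_v · r_v = 37.
Evaluating at (u, v) = (7/2, -3/2): E = 10, F = 18, G = 37.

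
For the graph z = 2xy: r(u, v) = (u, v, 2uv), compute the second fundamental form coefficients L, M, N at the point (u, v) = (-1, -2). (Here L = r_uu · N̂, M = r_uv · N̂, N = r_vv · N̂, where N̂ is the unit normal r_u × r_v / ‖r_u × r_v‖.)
L = 0;  M = 2*sqrt(21)/21;  N = 0

Compute the unit normal N̂(u, v) = (-2*v/sqrt(4*u^2 + 4*v^2 + 1), -2*u/sqrt(4*u^2 + 4*v^2 + 1), 1/sqrt(4*u^2 + 4*v^2 + 1)), and the second partials r_uu, r_uv, r_vv. Take dot products:
  L(u, v) = r_uu · N̂ = 0,
  M(u, v) = r_uv · N̂ = 2/sqrt(4*u^2 + 4*v^2 + 1),
  N(u, v) = r_vv · N̂ = 0.
Evaluating at (u, v) = (-1, -2):
  L = 0, M = 2*sqrt(21)/21, N = 0.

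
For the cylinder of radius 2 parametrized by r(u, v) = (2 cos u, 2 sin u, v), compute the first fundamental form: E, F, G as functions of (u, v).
E = 4;  F = 0;  G = 1

Compute partials: r_u = (-2*sin(u), 2*cos(u), 0), r_v = (0, 0, 1). Then
  E = r_u · r_u = 4,
  F = r_u · r_v = 0,
  G = r_v · r_v = 1.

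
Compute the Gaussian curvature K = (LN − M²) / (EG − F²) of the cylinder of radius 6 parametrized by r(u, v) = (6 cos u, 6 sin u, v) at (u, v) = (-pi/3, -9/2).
K = 0

Coefficients of the first fundamental form: E = 36, F = 0, G = 1.
Coefficients of the second fundamental form: L = -6, M = 0, N = 0.
Assemble K = (LN − M²)/(EG − F²) = 0. At (u, v) = (-pi/3, -9/2): K = 0.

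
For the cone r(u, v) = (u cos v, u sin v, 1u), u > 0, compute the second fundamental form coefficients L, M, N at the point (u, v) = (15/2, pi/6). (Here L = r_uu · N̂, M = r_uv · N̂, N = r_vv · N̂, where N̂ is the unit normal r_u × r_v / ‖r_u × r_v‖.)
L = 0;  M = 0;  N = 15*sqrt(2)/4

Compute the unit normal N̂(u, v) = (-sqrt(2)*u*cos(v)/(2*Abs(u)), -sqrt(2)*u*sin(v)/(2*Abs(u)), sqrt(2)*u/(2*Abs(u))), and the second partials r_uu, r_uv, r_vv. Take dot products:
  L(u, v) = r_uu · N̂ = 0,
  M(u, v) = r_uv · N̂ = 0,
  N(u, v) = r_vv · N̂ = sqrt(2)*u^2/(2*Abs(u)).
Evaluating at (u, v) = (15/2, pi/6):
  L = 0, M = 0, N = 15*sqrt(2)/4.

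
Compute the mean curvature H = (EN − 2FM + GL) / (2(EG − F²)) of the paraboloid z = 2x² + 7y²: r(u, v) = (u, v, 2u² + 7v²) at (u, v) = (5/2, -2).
H = 253*sqrt(885)/87025

With E = 16*u^2 + 1, F = 56*u*v, G = 196*v^2 + 1, L = 4/sqrt(16*u^2 + 196*v^2 + 1), M = 0, N = 14/sqrt(16*u^2 + 196*v^2 + 1), assemble
  H = (EN − 2FM + GL) / (2(EG − F²)) = (112*u^2 + 392*v^2 + 9)/(16*u^2 + 196*v^2 + 1)^(3/2).
At (u, v) = (5/2, -2): H = 253*sqrt(885)/87025.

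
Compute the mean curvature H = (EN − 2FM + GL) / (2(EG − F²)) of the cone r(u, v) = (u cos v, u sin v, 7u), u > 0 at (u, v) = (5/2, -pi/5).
H = 7*sqrt(2)/50

With E = 50, F = 0, G = u^2, L = 0, M = 0, N = 7*sqrt(2)*u^2/(10*Abs(u)), assemble
  H = (EN − 2FM + GL) / (2(EG − F²)) = 7*sqrt(2)/(20*Abs(u)).
At (u, v) = (5/2, -pi/5): H = 7*sqrt(2)/50.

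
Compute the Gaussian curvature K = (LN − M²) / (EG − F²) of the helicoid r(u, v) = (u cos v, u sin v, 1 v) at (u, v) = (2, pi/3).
K = -1/25

Coefficients of the first fundamental form: E = 1, F = 0, G = u^2 + 1.
Coefficients of the second fundamental form: L = 0, M = -1/sqrt(u^2 + 1), N = 0.
Assemble K = (LN − M²)/(EG − F²) = -1/(u^2 + 1)^2. At (u, v) = (2, pi/3): K = -1/25.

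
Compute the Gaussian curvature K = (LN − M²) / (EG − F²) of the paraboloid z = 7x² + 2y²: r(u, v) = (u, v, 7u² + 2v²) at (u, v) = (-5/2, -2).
K = 14/416025

Coefficients of the first fundamental form: E = 196*u^2 + 1, F = 56*u*v, G = 16*v^2 + 1.
Coefficients of the second fundamental form: L = 14/sqrt(196*u^2 + 16*v^2 + 1), M = 0, N = 4/sqrt(196*u^2 + 16*v^2 + 1).
Assemble K = (LN − M²)/(EG − F²) = 56/(38416*u^4 + 6272*u^2*v^2 + 392*u^2 + 256*v^4 + 32*v^2 + 1). At (u, v) = (-5/2, -2): K = 14/416025.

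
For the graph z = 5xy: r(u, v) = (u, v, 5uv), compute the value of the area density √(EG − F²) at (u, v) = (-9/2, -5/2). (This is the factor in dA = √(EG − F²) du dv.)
√(EG − F²)|_{(-9/2, -5/2)} = sqrt(2654)/2

E = 25*v^2 + 1, F = 25*u*v, G = 25*u^2 + 1, so EG − F² = 25*u^2 + 25*v^2 + 1. Taking the positive square root: √(EG − F²) = sqrt(25*u^2 + 25*v^2 + 1). At (u, v) = (-9/2, -5/2): sqrt(2654)/2.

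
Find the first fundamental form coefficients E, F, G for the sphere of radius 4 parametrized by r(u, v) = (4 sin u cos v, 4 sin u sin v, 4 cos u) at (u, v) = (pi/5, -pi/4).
E = 16;  F = 0;  G = 10 - 2*sqrt(5)

Partials: r_u = (4*cos(u)*cos(v), 4*sin(v)*cos(u), -4*sin(u)), r_v = (-4*sin(u)*sin(v), 4*sin(u)*cos(v), 0). As functions of (u, v):
  E = r_u · r_u = 16,
  F = r_u · r_v = 0,
  G = r_v · r_v = 16*sin(u)^2.
Evaluating at (u, v) = (pi/5, -pi/4): E = 16, F = 0, G = 10 - 2*sqrt(5).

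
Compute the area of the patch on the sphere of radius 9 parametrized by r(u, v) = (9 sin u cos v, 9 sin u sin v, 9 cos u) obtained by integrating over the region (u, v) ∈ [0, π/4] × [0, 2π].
Area = 81*pi*(2 - sqrt(2))

Area = ∫∫ √(EG − F²) du dv with √(EG − F²) = 81*Abs(sin(u)). Integrating over [0, π/4] × [0, 2π] gives 81*pi*(2 - sqrt(2)).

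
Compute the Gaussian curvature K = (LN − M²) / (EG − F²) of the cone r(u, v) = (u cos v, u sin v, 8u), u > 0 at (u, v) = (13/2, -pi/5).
K = 0

Coefficients of the first fundamental form: E = 65, F = 0, G = u^2.
Coefficients of the second fundamental form: L = 0, M = 0, N = 8*sqrt(65)*u^2/(65*Abs(u)).
Assemble K = (LN − M²)/(EG − F²) = 0. At (u, v) = (13/2, -pi/5): K = 0.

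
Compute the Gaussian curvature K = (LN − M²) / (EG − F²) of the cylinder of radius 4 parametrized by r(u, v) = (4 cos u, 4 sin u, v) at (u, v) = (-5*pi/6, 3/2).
K = 0

Coefficients of the first fundamental form: E = 16, F = 0, G = 1.
Coefficients of the second fundamental form: L = -4, M = 0, N = 0.
Assemble K = (LN − M²)/(EG − F²) = 0. At (u, v) = (-5*pi/6, 3/2): K = 0.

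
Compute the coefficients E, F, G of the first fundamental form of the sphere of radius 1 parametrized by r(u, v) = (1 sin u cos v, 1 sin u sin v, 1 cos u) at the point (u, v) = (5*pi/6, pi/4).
E = 1;  F = 0;  G = 1/4

Partials: r_u = (cos(u)*cos(v), sin(v)*cos(u), -sin(u)), r_v = (-sin(u)*sin(v), sin(u)*cos(v), 0). As functions of (u, v):
  E = r_u · r_u = 1,
  F = r_u · r_v = 0,
  G = r_v · r_v = sin(u)^2.
Evaluating at (u, v) = (5*pi/6, pi/4): E = 1, F = 0, G = 1/4.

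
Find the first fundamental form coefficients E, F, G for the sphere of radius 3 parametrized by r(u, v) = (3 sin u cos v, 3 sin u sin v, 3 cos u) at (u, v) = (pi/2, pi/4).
E = 9;  F = 0;  G = 9

Partials: r_u = (3*cos(u)*cos(v), 3*sin(v)*cos(u), -3*sin(u)), r_v = (-3*sin(u)*sin(v), 3*sin(u)*cos(v), 0). As functions of (u, v):
  E = r_u · r_u = 9,
  F = r_u · r_v = 0,
  G = r_v · r_v = 9*sin(u)^2.
Evaluating at (u, v) = (pi/2, pi/4): E = 9, F = 0, G = 9.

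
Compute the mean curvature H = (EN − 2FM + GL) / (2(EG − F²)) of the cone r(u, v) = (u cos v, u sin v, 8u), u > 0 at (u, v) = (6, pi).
H = 2*sqrt(65)/195

With E = 65, F = 0, G = u^2, L = 0, M = 0, N = 8*sqrt(65)*u^2/(65*Abs(u)), assemble
  H = (EN − 2FM + GL) / (2(EG − F²)) = 4*sqrt(65)/(65*Abs(u)).
At (u, v) = (6, pi): H = 2*sqrt(65)/195.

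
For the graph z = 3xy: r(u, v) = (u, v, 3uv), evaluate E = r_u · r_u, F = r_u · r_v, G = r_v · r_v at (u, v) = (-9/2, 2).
E = 37;  F = -81;  G = 733/4

Partials: r_u = (1, 0, 3*v), r_v = (0, 1, 3*u). As functions of (u, v):
  E = r_u · r_u = 9*v^2 + 1,
  F = r_u · r_v = 9*u*v,
  G = r_v · r_v = 9*u^2 + 1.
Evaluating at (u, v) = (-9/2, 2): E = 37, F = -81, G = 733/4.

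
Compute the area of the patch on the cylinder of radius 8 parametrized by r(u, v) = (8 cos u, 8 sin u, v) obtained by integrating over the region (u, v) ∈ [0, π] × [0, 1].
Area = 8*pi

Area = ∫∫ √(EG − F²) du dv with √(EG − F²) = 8. Integrating over [0, π] × [0, 1] gives 8*pi.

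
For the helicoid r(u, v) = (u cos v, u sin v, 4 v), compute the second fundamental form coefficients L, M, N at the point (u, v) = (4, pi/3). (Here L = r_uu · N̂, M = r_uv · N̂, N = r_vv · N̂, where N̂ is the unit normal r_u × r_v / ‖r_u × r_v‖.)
L = 0;  M = -sqrt(2)/2;  N = 0

Compute the unit normal N̂(u, v) = (4*sin(v)/sqrt(u^2 + 16), -4*cos(v)/sqrt(u^2 + 16), u/sqrt(u^2 + 16)), and the second partials r_uu, r_uv, r_vv. Take dot products:
  L(u, v) = r_uu · N̂ = 0,
  M(u, v) = r_uv · N̂ = -4/sqrt(u^2 + 16),
  N(u, v) = r_vv · N̂ = 0.
Evaluating at (u, v) = (4, pi/3):
  L = 0, M = -sqrt(2)/2, N = 0.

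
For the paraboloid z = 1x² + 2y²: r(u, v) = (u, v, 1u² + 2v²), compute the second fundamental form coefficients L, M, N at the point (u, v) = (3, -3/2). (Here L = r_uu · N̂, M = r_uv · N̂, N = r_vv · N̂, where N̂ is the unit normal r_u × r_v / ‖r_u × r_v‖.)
L = 2*sqrt(73)/73;  M = 0;  N = 4*sqrt(73)/73

Compute the unit normal N̂(u, v) = (-2*u/sqrt(4*u^2 + 16*v^2 + 1), -4*v/sqrt(4*u^2 + 16*v^2 + 1), 1/sqrt(4*u^2 + 16*v^2 + 1)), and the second partials r_uu, r_uv, r_vv. Take dot products:
  L(u, v) = r_uu · N̂ = 2/sqrt(4*u^2 + 16*v^2 + 1),
  M(u, v) = r_uv · N̂ = 0,
  N(u, v) = r_vv · N̂ = 4/sqrt(4*u^2 + 16*v^2 + 1).
Evaluating at (u, v) = (3, -3/2):
  L = 2*sqrt(73)/73, M = 0, N = 4*sqrt(73)/73.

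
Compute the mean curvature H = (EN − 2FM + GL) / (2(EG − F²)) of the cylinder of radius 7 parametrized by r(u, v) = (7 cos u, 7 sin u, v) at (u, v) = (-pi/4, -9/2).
H = -1/14

With E = 49, F = 0, G = 1, L = -7, M = 0, N = 0, assemble
  H = (EN − 2FM + GL) / (2(EG − F²)) = -1/14.
At (u, v) = (-pi/4, -9/2): H = -1/14.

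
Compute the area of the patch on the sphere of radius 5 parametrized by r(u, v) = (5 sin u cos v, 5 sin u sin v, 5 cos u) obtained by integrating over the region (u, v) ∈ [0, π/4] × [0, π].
Area = 25*pi*(2 - sqrt(2))/2

Area = ∫∫ √(EG − F²) du dv with √(EG − F²) = 25*Abs(sin(u)). Integrating over [0, π/4] × [0, π] gives 25*pi*(2 - sqrt(2))/2.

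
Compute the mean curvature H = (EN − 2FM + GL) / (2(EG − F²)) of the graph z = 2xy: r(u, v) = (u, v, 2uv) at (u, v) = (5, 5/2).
H = -25*sqrt(14)/1323

With E = 4*v^2 + 1, F = 4*u*v, G = 4*u^2 + 1, L = 0, M = 2/sqrt(4*u^2 + 4*v^2 + 1), N = 0, assemble
  H = (EN − 2FM + GL) / (2(EG − F²)) = -8*u*v/(4*u^2 + 4*v^2 + 1)^(3/2).
At (u, v) = (5, 5/2): H = -25*sqrt(14)/1323.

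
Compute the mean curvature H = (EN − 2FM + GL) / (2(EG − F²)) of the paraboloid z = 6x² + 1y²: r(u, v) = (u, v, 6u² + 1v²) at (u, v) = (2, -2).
H = 679*sqrt(593)/351649

With E = 144*u^2 + 1, F = 24*u*v, G = 4*v^2 + 1, L = 12/sqrt(144*u^2 + 4*v^2 + 1), M = 0, N = 2/sqrt(144*u^2 + 4*v^2 + 1), assemble
  H = (EN − 2FM + GL) / (2(EG − F²)) = (144*u^2 + 24*v^2 + 7)/(144*u^2 + 4*v^2 + 1)^(3/2).
At (u, v) = (2, -2): H = 679*sqrt(593)/351649.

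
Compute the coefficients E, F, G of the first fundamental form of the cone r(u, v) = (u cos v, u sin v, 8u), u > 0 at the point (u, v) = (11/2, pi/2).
E = 65;  F = 0;  G = 121/4

Partials: r_u = (cos(v), sin(v), 8), r_v = (-u*sin(v), u*cos(v), 0). As functions of (u, v):
  E = r_u · r_u = 65,
  F = r_u · r_v = 0,
  G = r_v · r_v = u^2.
Evaluating at (u, v) = (11/2, pi/2): E = 65, F = 0, G = 121/4.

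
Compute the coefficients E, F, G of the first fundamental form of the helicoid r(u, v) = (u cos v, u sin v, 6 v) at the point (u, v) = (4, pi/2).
E = 1;  F = 0;  G = 52

Partials: r_u = (cos(v), sin(v), 0), r_v = (-u*sin(v), u*cos(v), 6). As functions of (u, v):
  E = r_u · r_u = 1,
  F = r_u · r_v = 0,
  G = r_v · r_v = u^2 + 36.
Evaluating at (u, v) = (4, pi/2): E = 1, F = 0, G = 52.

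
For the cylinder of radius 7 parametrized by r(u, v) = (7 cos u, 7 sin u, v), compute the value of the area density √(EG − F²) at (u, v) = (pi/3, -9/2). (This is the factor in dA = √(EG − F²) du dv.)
√(EG − F²)|_{(pi/3, -9/2)} = 7

E = 49, F = 0, G = 1, so EG − F² = 49. Taking the positive square root: √(EG − F²) = 7. At (u, v) = (pi/3, -9/2): 7.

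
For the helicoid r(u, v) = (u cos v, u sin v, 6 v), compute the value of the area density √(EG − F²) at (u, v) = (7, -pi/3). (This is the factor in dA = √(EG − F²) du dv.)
√(EG − F²)|_{(7, -pi/3)} = sqrt(85)

E = 1, F = 0, G = u^2 + 36, so EG − F² = u^2 + 36. Taking the positive square root: √(EG − F²) = sqrt(u^2 + 36). At (u, v) = (7, -pi/3): sqrt(85).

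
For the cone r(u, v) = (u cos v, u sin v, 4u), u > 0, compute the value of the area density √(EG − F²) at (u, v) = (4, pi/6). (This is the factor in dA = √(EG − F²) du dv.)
√(EG − F²)|_{(4, pi/6)} = 4*sqrt(17)

E = 17, F = 0, G = u^2, so EG − F² = 17*u^2. Taking the positive square root: √(EG − F²) = sqrt(17)*Abs(u). At (u, v) = (4, pi/6): 4*sqrt(17).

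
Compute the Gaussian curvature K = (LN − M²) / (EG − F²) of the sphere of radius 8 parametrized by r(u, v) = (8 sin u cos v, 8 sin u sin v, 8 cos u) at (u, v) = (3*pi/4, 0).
K = 1/64

Coefficients of the first fundamental form: E = 64, F = 0, G = 64*sin(u)^2.
Coefficients of the second fundamental form: L = -8*sin(u)/Abs(sin(u)), M = 0, N = -8*sin(u)^3/Abs(sin(u)).
Assemble K = (LN − M²)/(EG − F²) = 1/64. At (u, v) = (3*pi/4, 0): K = 1/64.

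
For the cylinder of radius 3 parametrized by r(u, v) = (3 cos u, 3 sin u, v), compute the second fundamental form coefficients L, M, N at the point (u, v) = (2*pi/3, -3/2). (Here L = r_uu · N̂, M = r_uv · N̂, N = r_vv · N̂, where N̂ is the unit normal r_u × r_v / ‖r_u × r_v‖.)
L = -3;  M = 0;  N = 0

Compute the unit normal N̂(u, v) = (cos(u), sin(u), 0), and the second partials r_uu, r_uv, r_vv. Take dot products:
  L(u, v) = r_uu · N̂ = -3,
  M(u, v) = r_uv · N̂ = 0,
  N(u, v) = r_vv · N̂ = 0.
Evaluating at (u, v) = (2*pi/3, -3/2):
  L = -3, M = 0, N = 0.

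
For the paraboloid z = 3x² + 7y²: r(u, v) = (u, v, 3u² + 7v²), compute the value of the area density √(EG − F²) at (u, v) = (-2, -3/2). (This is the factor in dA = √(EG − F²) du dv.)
√(EG − F²)|_{(-2, -3/2)} = sqrt(586)

E = 36*u^2 + 1, F = 84*u*v, G = 196*v^2 + 1, so EG − F² = 36*u^2 + 196*v^2 + 1. Taking the positive square root: √(EG − F²) = sqrt(36*u^2 + 196*v^2 + 1). At (u, v) = (-2, -3/2): sqrt(586).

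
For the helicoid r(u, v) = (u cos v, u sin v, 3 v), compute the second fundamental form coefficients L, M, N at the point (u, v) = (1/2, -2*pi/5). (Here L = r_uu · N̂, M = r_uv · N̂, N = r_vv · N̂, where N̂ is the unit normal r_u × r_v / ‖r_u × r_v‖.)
L = 0;  M = -6*sqrt(37)/37;  N = 0

Compute the unit normal N̂(u, v) = (3*sin(v)/sqrt(u^2 + 9), -3*cos(v)/sqrt(u^2 + 9), u/sqrt(u^2 + 9)), and the second partials r_uu, r_uv, r_vv. Take dot products:
  L(u, v) = r_uu · N̂ = 0,
  M(u, v) = r_uv · N̂ = -3/sqrt(u^2 + 9),
  N(u, v) = r_vv · N̂ = 0.
Evaluating at (u, v) = (1/2, -2*pi/5):
  L = 0, M = -6*sqrt(37)/37, N = 0.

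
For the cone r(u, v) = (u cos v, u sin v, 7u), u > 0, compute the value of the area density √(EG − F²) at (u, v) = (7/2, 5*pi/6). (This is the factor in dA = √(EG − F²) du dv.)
√(EG − F²)|_{(7/2, 5*pi/6)} = 35*sqrt(2)/2

E = 50, F = 0, G = u^2, so EG − F² = 50*u^2. Taking the positive square root: √(EG − F²) = 5*sqrt(2)*Abs(u). At (u, v) = (7/2, 5*pi/6): 35*sqrt(2)/2.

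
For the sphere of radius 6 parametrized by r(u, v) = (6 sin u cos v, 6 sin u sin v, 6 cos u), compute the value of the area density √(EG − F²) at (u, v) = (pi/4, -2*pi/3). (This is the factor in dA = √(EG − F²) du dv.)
√(EG − F²)|_{(pi/4, -2*pi/3)} = 18*sqrt(2)

E = 36, F = 0, G = 36*sin(u)^2, so EG − F² = 1296*sin(u)^2. Taking the positive square root: √(EG − F²) = 36*Abs(sin(u)). At (u, v) = (pi/4, -2*pi/3): 18*sqrt(2).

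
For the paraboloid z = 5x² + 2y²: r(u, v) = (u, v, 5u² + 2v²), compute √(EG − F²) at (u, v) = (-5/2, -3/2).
√(EG − F²)|_{(-5/2, -3/2)} = sqrt(662)

E = 100*u^2 + 1, F = 40*u*v, G = 16*v^2 + 1; EG − F² = 100*u^2 + 16*v^2 + 1; √(EG − F²) = sqrt(100*u^2 + 16*v^2 + 1). At the given point: sqrt(662).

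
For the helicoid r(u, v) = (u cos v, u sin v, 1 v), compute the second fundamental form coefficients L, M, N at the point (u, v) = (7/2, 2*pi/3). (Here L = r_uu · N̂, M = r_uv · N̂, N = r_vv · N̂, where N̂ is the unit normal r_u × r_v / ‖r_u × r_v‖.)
L = 0;  M = -2*sqrt(53)/53;  N = 0

Compute the unit normal N̂(u, v) = (sin(v)/sqrt(u^2 + 1), -cos(v)/sqrt(u^2 + 1), u/sqrt(u^2 + 1)), and the second partials r_uu, r_uv, r_vv. Take dot products:
  L(u, v) = r_uu · N̂ = 0,
  M(u, v) = r_uv · N̂ = -1/sqrt(u^2 + 1),
  N(u, v) = r_vv · N̂ = 0.
Evaluating at (u, v) = (7/2, 2*pi/3):
  L = 0, M = -2*sqrt(53)/53, N = 0.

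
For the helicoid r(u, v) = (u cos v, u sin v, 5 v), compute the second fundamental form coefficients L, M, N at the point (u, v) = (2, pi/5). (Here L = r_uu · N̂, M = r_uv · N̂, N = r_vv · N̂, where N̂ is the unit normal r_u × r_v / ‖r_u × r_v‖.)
L = 0;  M = -5*sqrt(29)/29;  N = 0

Compute the unit normal N̂(u, v) = (5*sin(v)/sqrt(u^2 + 25), -5*cos(v)/sqrt(u^2 + 25), u/sqrt(u^2 + 25)), and the second partials r_uu, r_uv, r_vv. Take dot products:
  L(u, v) = r_uu · N̂ = 0,
  M(u, v) = r_uv · N̂ = -5/sqrt(u^2 + 25),
  N(u, v) = r_vv · N̂ = 0.
Evaluating at (u, v) = (2, pi/5):
  L = 0, M = -5*sqrt(29)/29, N = 0.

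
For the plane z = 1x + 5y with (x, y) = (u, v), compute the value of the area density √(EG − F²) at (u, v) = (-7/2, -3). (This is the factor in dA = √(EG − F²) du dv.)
√(EG − F²)|_{(-7/2, -3)} = 3*sqrt(3)

E = 2, F = 5, G = 26, so EG − F² = 27. Taking the positive square root: √(EG − F²) = 3*sqrt(3). At (u, v) = (-7/2, -3): 3*sqrt(3).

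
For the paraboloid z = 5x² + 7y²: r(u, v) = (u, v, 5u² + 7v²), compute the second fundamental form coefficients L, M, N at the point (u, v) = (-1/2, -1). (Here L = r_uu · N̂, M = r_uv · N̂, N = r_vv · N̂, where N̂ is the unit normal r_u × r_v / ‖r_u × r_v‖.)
L = 5*sqrt(222)/111;  M = 0;  N = 7*sqrt(222)/111

Compute the unit normal N̂(u, v) = (-10*u/sqrt(100*u^2 + 196*v^2 + 1), -14*v/sqrt(100*u^2 + 196*v^2 + 1), 1/sqrt(100*u^2 + 196*v^2 + 1)), and the second partials r_uu, r_uv, r_vv. Take dot products:
  L(u, v) = r_uu · N̂ = 10/sqrt(100*u^2 + 196*v^2 + 1),
  M(u, v) = r_uv · N̂ = 0,
  N(u, v) = r_vv · N̂ = 14/sqrt(100*u^2 + 196*v^2 + 1).
Evaluating at (u, v) = (-1/2, -1):
  L = 5*sqrt(222)/111, M = 0, N = 7*sqrt(222)/111.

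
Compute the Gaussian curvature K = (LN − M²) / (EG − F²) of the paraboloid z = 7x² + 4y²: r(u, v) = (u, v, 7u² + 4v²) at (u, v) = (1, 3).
K = 112/597529

Coefficients of the first fundamental form: E = 196*u^2 + 1, F = 112*u*v, G = 64*v^2 + 1.
Coefficients of the second fundamental form: L = 14/sqrt(196*u^2 + 64*v^2 + 1), M = 0, N = 8/sqrt(196*u^2 + 64*v^2 + 1).
Assemble K = (LN − M²)/(EG − F²) = 112/(38416*u^4 + 25088*u^2*v^2 + 392*u^2 + 4096*v^4 + 128*v^2 + 1). At (u, v) = (1, 3): K = 112/597529.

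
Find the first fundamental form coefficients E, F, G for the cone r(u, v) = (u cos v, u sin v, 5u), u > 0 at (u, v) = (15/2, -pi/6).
E = 26;  F = 0;  G = 225/4

Partials: r_u = (cos(v), sin(v), 5), r_v = (-u*sin(v), u*cos(v), 0). As functions of (u, v):
  E = r_u · r_u = 26,
  F = r_u · r_v = 0,
  G = r_v · r_v = u^2.
Evaluating at (u, v) = (15/2, -pi/6): E = 26, F = 0, G = 225/4.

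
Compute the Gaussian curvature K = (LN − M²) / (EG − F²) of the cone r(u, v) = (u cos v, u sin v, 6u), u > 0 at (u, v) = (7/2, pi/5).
K = 0

Coefficients of the first fundamental form: E = 37, F = 0, G = u^2.
Coefficients of the second fundamental form: L = 0, M = 0, N = 6*sqrt(37)*u^2/(37*Abs(u)).
Assemble K = (LN − M²)/(EG − F²) = 0. At (u, v) = (7/2, pi/5): K = 0.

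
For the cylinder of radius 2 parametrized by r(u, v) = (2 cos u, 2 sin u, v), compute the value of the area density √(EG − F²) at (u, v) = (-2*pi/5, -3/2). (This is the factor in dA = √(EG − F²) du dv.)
√(EG − F²)|_{(-2*pi/5, -3/2)} = 2

E = 4, F = 0, G = 1, so EG − F² = 4. Taking the positive square root: √(EG − F²) = 2. At (u, v) = (-2*pi/5, -3/2): 2.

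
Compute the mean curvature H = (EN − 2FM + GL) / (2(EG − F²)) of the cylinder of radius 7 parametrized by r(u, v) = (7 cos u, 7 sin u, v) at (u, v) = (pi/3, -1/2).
H = -1/14

With E = 49, F = 0, G = 1, L = -7, M = 0, N = 0, assemble
  H = (EN − 2FM + GL) / (2(EG − F²)) = -1/14.
At (u, v) = (pi/3, -1/2): H = -1/14.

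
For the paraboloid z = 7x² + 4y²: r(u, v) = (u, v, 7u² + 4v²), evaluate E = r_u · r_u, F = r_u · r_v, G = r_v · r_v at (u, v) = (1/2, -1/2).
E = 50;  F = -28;  G = 17

Partials: r_u = (1, 0, 14*u), r_v = (0, 1, 8*v). As functions of (u, v):
  E = r_u · r_u = 196*u^2 + 1,
  F = r_u · r_v = 112*u*v,
  G = r_v · r_v = 64*v^2 + 1.
Evaluating at (u, v) = (1/2, -1/2): E = 50, F = -28, G = 17.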